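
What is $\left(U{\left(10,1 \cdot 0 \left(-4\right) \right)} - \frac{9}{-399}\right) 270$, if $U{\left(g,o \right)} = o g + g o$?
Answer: $\frac{810}{133} \approx 6.0902$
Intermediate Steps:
$U{\left(g,o \right)} = 2 g o$ ($U{\left(g,o \right)} = g o + g o = 2 g o$)
$\left(U{\left(10,1 \cdot 0 \left(-4\right) \right)} - \frac{9}{-399}\right) 270 = \left(2 \cdot 10 \cdot 1 \cdot 0 \left(-4\right) - \frac{9}{-399}\right) 270 = \left(2 \cdot 10 \cdot 0 \left(-4\right) - - \frac{3}{133}\right) 270 = \left(2 \cdot 10 \cdot 0 + \frac{3}{133}\right) 270 = \left(0 + \frac{3}{133}\right) 270 = \frac{3}{133} \cdot 270 = \frac{810}{133}$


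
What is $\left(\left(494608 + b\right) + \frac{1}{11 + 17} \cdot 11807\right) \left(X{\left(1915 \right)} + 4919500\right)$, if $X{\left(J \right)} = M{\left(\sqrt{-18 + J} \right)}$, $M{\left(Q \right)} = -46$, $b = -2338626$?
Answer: $- \frac{126972822169719}{14} \approx -9.0695 \cdot 10^{12}$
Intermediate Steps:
$X{\left(J \right)} = -46$
$\left(\left(494608 + b\right) + \frac{1}{11 + 17} \cdot 11807\right) \left(X{\left(1915 \right)} + 4919500\right) = \left(\left(494608 - 2338626\right) + \frac{1}{11 + 17} \cdot 11807\right) \left(-46 + 4919500\right) = \left(-1844018 + \frac{1}{28} \cdot 11807\right) 4919454 = \left(-1844018 + \frac{11807}{28}\right) 4919454 = \left(- \frac{51620697}{28}\right) 4919454 = - \frac{126972822169719}{14}$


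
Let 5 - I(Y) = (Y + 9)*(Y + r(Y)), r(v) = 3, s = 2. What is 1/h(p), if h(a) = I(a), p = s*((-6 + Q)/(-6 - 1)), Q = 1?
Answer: -49/2018 ≈ -0.024281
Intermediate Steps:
I(Y) = 5 - (3 + Y)*(9 + Y) (I(Y) = 5 - (Y + 9)*(Y + 3) = 5 - (9 + Y)*(3 + Y) = 5 - (3 + Y)*(9 + Y))
p = 10/7 (p = 2*((-6 + 1)/(-6 - 1)) = 2*(-5/(-7)) = 2*(-5*(-⅐)) = 2*(5/7) = 10/7 ≈ 1.4286)
h(a) = -22 - a² - 12*a
1/h(p) = 1/(-22 - (10/7)² - 12*10/7) = 1/(-22 - 1*100/49 - 120/7) = 1/(-22 - 100/49 - 120/7) = 1/(-2018/49) = -49/2018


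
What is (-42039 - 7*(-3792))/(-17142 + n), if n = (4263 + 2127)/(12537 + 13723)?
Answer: 13563290/15004751 ≈ 0.90393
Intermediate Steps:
n = 639/2626 (n = 6390/26260 = 6390*(1/26260) = 639/2626 ≈ 0.24334)
(-42039 - 7*(-3792))/(-17142 + n) = (-42039 - 7*(-3792))/(-17142 + 639/2626) = (-42039 + 26544)/(-45014253/2626) = -15495*(-2626/45014253) = 13563290/15004751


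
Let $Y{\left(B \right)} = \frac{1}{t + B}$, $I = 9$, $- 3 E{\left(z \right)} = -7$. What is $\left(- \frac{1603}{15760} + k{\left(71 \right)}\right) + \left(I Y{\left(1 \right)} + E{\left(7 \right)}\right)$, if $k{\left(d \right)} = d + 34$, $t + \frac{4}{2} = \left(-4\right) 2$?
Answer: $\frac{5022631}{47280} \approx 106.23$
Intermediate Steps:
$t = -10$ ($t = -2 - 8 = -10$)
$E{\left(z \right)} = \frac{7}{3}$ ($E{\left(z \right)} = \left(- \frac{1}{3}\right) \left(-7\right) = \frac{7}{3}$)
$Y{\left(B \right)} = \frac{1}{-10 + B}$
$k{\left(d \right)} = 34 + d$
$\left(- \frac{1603}{15760} + k{\left(71 \right)}\right) + \left(I Y{\left(1 \right)} + E{\left(7 \right)}\right) = \left(- \frac{1603}{15760} + \left(34 + 71\right)\right) + \left(\frac{9}{-10 + 1} + \frac{7}{3}\right) = \left(\left(-1603\right) \frac{1}{15760} + 105\right) + \left(\frac{9}{-9} + \frac{7}{3}\right) = \left(- \frac{1603}{15760} + 105\right) + \left(9 \left(- \frac{1}{9}\right) + \frac{7}{3}\right) = \frac{1653197}{15760} + \left(-1 + \frac{7}{3}\right) = \frac{1653197}{15760} + \frac{4}{3} = \frac{5022631}{47280}$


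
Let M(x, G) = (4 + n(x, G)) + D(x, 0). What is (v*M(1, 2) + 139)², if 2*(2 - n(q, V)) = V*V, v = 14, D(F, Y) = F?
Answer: 43681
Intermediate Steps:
n(q, V) = 2 - V²/2 (n(q, V) = 2 - V*V/2 = 2 - V²/2)
M(x, G) = 6 + x - G²/2 (M(x, G) = (4 + (2 - G²/2)) + x = (6 - G²/2) + x = 6 + x - G²/2)
(v*M(1, 2) + 139)² = (14*(6 + 1 - ½*2²) + 139)² = (14*(6 + 1 - ½*4) + 139)² = (14*(6 + 1 - 2) + 139)² = (14*5 + 139)² = (70 + 139)² = 209² = 43681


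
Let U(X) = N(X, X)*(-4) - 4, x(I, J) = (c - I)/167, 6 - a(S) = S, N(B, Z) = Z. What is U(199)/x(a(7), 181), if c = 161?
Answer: -66800/81 ≈ -824.69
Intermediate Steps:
a(S) = 6 - S
x(I, J) = 161/167 - I/167 (x(I, J) = (161 - I)/167 = (161 - I)*(1/167) = 161/167 - I/167)
U(X) = -4 - 4*X (U(X) = X*(-4) - 4 = -4*X - 4 = -4 - 4*X)
U(199)/x(a(7), 181) = (-4 - 4*199)/(161/167 - (6 - 1*7)/167) = (-4 - 796)/(161/167 - (6 - 7)/167) = -800/(161/167 - 1/167*(-1)) = -800/(161/167 + 1/167) = -800/162/167 = -800*167/162 = -66800/81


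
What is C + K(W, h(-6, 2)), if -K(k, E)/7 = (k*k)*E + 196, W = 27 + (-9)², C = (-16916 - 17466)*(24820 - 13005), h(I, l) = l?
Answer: -406387998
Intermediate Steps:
C = -406223330 (C = -34382*11815 = -406223330)
W = 108 (W = 27 + 81 = 108)
K(k, E) = -1372 - 7*E*k² (K(k, E) = -7*((k*k)*E + 196) = -7*(k²*E + 196) = -7*(E*k² + 196) = -7*(196 + E*k²) = -1372 - 7*E*k²)
C + K(W, h(-6, 2)) = -406223330 + (-1372 - 7*2*108²) = -406223330 + (-1372 - 7*2*11664) = -406223330 + (-1372 - 163296) = -406223330 - 164668 = -406387998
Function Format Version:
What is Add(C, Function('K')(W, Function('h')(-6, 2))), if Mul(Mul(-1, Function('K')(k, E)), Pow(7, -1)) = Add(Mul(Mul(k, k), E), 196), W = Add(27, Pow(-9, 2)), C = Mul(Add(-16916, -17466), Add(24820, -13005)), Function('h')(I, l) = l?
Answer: -406387998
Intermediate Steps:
C = -406223330 (C = Mul(-34382, 11815) = -406223330)
W = 108 (W = Add(27, 81) = 108)
Function('K')(k, E) = Add(-1372, Mul(-7, E, Pow(k, 2))) (Function('K')(k, E) = Mul(-7, Add(Mul(Mul(k, k), E), 196)) = Mul(-7, Add(Mul(Pow(k, 2), E), 196)) = Mul(-7, Add(Mul(E, Pow(k, 2)), 196)) = Mul(-7, Add(196, Mul(E, Pow(k, 2)))) = Add(-1372, Mul(-7, E, Pow(k, 2))))
Add(C, Function('K')(W, Function('h')(-6, 2))) = Add(-406223330, Add(-1372, Mul(-7, 2, Pow(108, 2)))) = Add(-406223330, Add(-1372, Mul(-7, 2, 11664))) = Add(-406223330, Add(-1372, -163296)) = Add(-406223330, -164668) = -406387998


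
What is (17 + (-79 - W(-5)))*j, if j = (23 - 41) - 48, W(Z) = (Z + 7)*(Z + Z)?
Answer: 2772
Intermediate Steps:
W(Z) = 2*Z*(7 + Z) (W(Z) = (7 + Z)*(2*Z) = 2*Z*(7 + Z))
j = -66 (j = -18 - 48 = -66)
(17 + (-79 - W(-5)))*j = (17 + (-79 - 2*(-5)*(7 - 5)))*(-66) = (17 + (-79 - 2*(-5)*2))*(-66) = (17 + (-79 - 1*(-20)))*(-66) = (17 + (-79 + 20))*(-66) = (17 - 59)*(-66) = -42*(-66) = 2772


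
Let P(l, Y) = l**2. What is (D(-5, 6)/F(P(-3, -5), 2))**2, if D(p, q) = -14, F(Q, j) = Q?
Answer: 196/81 ≈ 2.4198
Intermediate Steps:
(D(-5, 6)/F(P(-3, -5), 2))**2 = (-14/((-3)**2))**2 = (-14/9)**2 = 196/81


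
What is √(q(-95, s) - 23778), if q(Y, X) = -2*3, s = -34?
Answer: 2*I*√5946 ≈ 154.22*I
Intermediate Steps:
q(Y, X) = -6
√(q(-95, s) - 23778) = √(-6 - 23778) = √(-23784) = 2*I*√5946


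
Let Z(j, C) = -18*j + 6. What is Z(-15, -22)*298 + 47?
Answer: 82295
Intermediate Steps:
Z(j, C) = 6 - 18*j
Z(-15, -22)*298 + 47 = (6 - 18*(-15))*298 + 47 = (6 + 270)*298 + 47 = 276*298 + 47 = 82248 + 47 = 82295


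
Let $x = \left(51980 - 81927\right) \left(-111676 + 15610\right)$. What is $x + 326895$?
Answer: $2877215397$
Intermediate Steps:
$x = 2876888502$ ($x = \left(-29947\right) \left(-96066\right) = 2876888502$)
$x + 326895 = 2876888502 + 326895 = 2877215397$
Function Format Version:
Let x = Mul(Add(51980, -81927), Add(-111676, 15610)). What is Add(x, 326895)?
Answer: 2877215397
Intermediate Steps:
x = 2876888502 (x = Mul(-29947, -96066) = 2876888502)
Add(x, 326895) = Add(2876888502, 326895) = 2877215397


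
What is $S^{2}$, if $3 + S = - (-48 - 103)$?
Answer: $21904$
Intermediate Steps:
$S = 148$ ($S = -3 - \left(-48 - 103\right) = -3 - -151 = -3 + 151 = 148$)
$S^{2} = 148^{2} = 21904$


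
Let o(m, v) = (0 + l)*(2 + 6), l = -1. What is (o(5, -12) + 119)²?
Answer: 12321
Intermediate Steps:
o(m, v) = -8 (o(m, v) = (0 - 1)*(2 + 6) = -1*8 = -8)
(o(5, -12) + 119)² = (-8 + 119)² = 111² = 12321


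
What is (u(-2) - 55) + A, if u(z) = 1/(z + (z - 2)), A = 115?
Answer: 359/6 ≈ 59.833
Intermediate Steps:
u(z) = 1/(-2 + 2*z) (u(z) = 1/(z + (-2 + z)) = 1/(-2 + 2*z))
(u(-2) - 55) + A = (1/(2*(-1 - 2)) - 55) + 115 = ((½)/(-3) - 55) + 115 = ((½)*(-⅓) - 55) + 115 = (-⅙ - 55) + 115 = -331/6 + 115 = 359/6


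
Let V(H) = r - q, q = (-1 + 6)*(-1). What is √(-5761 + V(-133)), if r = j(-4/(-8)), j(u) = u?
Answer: 3*I*√2558/2 ≈ 75.865*I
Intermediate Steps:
r = ½ (r = -4/(-8) = -4*(-⅛) = ½ ≈ 0.50000)
q = -5 (q = 5*(-1) = -5)
V(H) = 11/2 (V(H) = ½ - 1*(-5) = ½ + 5 = 11/2)
√(-5761 + V(-133)) = √(-5761 + 11/2) = √(-11511/2) = 3*I*√2558/2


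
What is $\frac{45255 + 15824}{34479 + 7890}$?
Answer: $\frac{61079}{42369} \approx 1.4416$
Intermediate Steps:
$\frac{45255 + 15824}{34479 + 7890} = \frac{61079}{42369}$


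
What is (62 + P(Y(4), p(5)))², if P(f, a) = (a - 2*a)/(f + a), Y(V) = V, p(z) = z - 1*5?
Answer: 3844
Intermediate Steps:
p(z) = -5 + z (p(z) = z - 5 = -5 + z)
P(f, a) = -a/(a + f) (P(f, a) = (-a)/(a + f) = -a/(a + f))
(62 + P(Y(4), p(5)))² = (62 - (-5 + 5)/((-5 + 5) + 4))² = (62 - 1*0/(0 + 4))² = (62 - 1*0/4)² = (62 - 1*0*¼)² = (62 + 0)² = 62² = 3844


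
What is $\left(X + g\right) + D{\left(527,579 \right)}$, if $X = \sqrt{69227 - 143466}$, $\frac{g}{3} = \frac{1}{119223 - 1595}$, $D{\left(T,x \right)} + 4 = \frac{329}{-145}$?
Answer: $- \frac{106923417}{17056060} + i \sqrt{74239} \approx -6.2689 + 272.47 i$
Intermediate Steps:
$D{\left(T,x \right)} = - \frac{909}{145}$ ($D{\left(T,x \right)} = -4 + \frac{329}{-145} = -4 + 329 \left(- \frac{1}{145}\right) = -4 - \frac{329}{145} = - \frac{909}{145}$)
$g = \frac{3}{117628}$ ($g = \frac{3}{119223 - 1595} = \frac{3}{117628} \approx 2.5504 \cdot 10^{-5}$)
$X = i \sqrt{74239}$ ($X = \sqrt{-74239} = i \sqrt{74239} \approx 272.47 i$)
$\left(X + g\right) + D{\left(527,579 \right)} = \left(i \sqrt{74239} + \frac{3}{117628}\right) - \frac{909}{145} = \left(\frac{3}{117628} + i \sqrt{74239}\right) - \frac{909}{145} = - \frac{106923417}{17056060} + i \sqrt{74239}$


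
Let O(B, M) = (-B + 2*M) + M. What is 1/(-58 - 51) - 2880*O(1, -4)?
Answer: 4080959/109 ≈ 37440.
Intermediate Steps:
O(B, M) = -B + 3*M
1/(-58 - 51) - 2880*O(1, -4) = 1/(-58 - 51) - 2880*(-1*1 + 3*(-4)) = 1/(-109) - 2880*(-1 - 12) = -1/109 - 2880*(-13) = -1/109 - 96*(-390) = -1/109 + 37440 = 4080959/109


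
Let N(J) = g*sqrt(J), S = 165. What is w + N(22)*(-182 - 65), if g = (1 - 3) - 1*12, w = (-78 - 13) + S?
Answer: 74 + 3458*sqrt(22) ≈ 16293.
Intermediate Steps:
w = 74 (w = (-78 - 13) + 165 = -91 + 165 = 74)
g = -14 (g = -2 - 12 = -14)
N(J) = -14*sqrt(J)
w + N(22)*(-182 - 65) = 74 + (-14*sqrt(22))*(-182 - 65) = 74 - 14*sqrt(22)*(-247) = 74 + 3458*sqrt(22)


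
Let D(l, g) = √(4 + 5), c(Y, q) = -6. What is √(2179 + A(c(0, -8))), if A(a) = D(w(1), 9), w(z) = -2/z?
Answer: √2182 ≈ 46.712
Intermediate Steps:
D(l, g) = 3 (D(l, g) = √9 = 3)
A(a) = 3
√(2179 + A(c(0, -8))) = √(2179 + 3) = √2182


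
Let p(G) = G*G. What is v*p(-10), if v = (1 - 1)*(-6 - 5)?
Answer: 0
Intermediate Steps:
p(G) = G**2
v = 0 (v = 0*(-11) = 0)
v*p(-10) = 0*(-10)**2 = 0*100 = 0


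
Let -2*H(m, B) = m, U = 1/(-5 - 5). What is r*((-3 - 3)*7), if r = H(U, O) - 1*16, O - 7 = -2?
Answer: 6699/10 ≈ 669.90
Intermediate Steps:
O = 5 (O = 7 - 2 = 5)
U = -⅒ (U = 1/(-10) = -⅒ ≈ -0.10000)
H(m, B) = -m/2
r = -319/20 (r = -½*(-⅒) - 1*16 = 1/20 - 16 = -319/20 ≈ -15.950)
r*((-3 - 3)*7) = -319*(-3 - 3)*7/20 = -(-957)*7/10 = -319/20*(-42) = 6699/10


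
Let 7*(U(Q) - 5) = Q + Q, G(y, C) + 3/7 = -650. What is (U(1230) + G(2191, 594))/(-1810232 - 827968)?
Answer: 49/439700 ≈ 0.00011144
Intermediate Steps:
G(y, C) = -4553/7 (G(y, C) = -3/7 - 650 = -4553/7)
U(Q) = 5 + 2*Q/7 (U(Q) = 5 + (Q + Q)/7 = 5 + (2*Q)/7 = 5 + 2*Q/7)
(U(1230) + G(2191, 594))/(-1810232 - 827968) = ((5 + (2/7)*1230) - 4553/7)/(-1810232 - 827968) = ((5 + 2460/7) - 4553/7)/(-2638200) = (2495/7 - 4553/7)*(-1/2638200) = -294*(-1/2638200) = 49/439700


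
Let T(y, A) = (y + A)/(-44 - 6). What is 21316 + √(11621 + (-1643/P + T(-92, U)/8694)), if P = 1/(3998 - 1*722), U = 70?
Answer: 21316 + I*√1127663573194074/14490 ≈ 21316.0 + 2317.5*I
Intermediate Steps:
T(y, A) = -A/50 - y/50 (T(y, A) = (A + y)/(-50) = (A + y)*(-1/50) = -A/50 - y/50)
P = 1/3276 (P = 1/(3998 - 722) = 1/3276 ≈ 0.00030525)
21316 + √(11621 + (-1643/P + T(-92, U)/8694)) = 21316 + √(11621 + (-1643/1/3276 + (-1/50*70 - 1/50*(-92))/8694)) = 21316 + √(11621 + (-1643*3276 + (-7/5 + 46/25)*(1/8694))) = 21316 + √(11621 + (-5382468 + (11/25)*(1/8694))) = 21316 + √(11621 + (-5382468 + 11/217350)) = 21316 + √(11621 - 1169879419789/217350) = 21316 + √(-1167353595439/217350) = 21316 + I*√1127663573194074/14490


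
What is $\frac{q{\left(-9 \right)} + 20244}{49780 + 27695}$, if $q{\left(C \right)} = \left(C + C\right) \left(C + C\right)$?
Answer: $\frac{6856}{25825} \approx 0.26548$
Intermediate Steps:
$q{\left(C \right)} = 4 C^{2}$ ($q{\left(C \right)} = 2 C 2 C = 4 C^{2}$)
$\frac{q{\left(-9 \right)} + 20244}{49780 + 27695} = \frac{4 \left(-9\right)^{2} + 20244}{49780 + 27695} = \frac{4 \cdot 81 + 20244}{77475} = \left(324 + 20244\right) \frac{1}{77475} = 20568 \cdot \frac{1}{77475} = \frac{6856}{25825}$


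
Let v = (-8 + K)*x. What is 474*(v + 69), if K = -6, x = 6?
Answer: -7110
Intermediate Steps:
v = -84 (v = (-8 - 6)*6 = -14*6 = -84)
474*(v + 69) = 474*(-84 + 69) = 474*(-15) = -7110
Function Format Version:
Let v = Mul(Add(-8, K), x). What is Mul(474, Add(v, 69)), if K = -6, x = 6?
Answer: -7110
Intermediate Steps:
v = -84 (v = Mul(Add(-8, -6), 6) = Mul(-14, 6) = -84)
Mul(474, Add(v, 69)) = Mul(474, Add(-84, 69)) = Mul(474, -15) = -7110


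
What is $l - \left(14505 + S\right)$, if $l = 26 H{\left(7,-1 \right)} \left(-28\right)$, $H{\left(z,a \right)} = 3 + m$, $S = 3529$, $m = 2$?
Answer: $-21674$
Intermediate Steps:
$H{\left(z,a \right)} = 5$ ($H{\left(z,a \right)} = 3 + 2 = 5$)
$l = -3640$ ($l = 26 \cdot 5 \left(-28\right) = 130 \left(-28\right) = -3640$)
$l - \left(14505 + S\right) = -3640 - 18034 = -21674$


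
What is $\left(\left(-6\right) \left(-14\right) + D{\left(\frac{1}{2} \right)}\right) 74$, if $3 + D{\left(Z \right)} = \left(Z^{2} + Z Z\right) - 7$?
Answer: $5513$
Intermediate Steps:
$D{\left(Z \right)} = -10 + 2 Z^{2}$ ($D{\left(Z \right)} = -3 - \left(7 - Z^{2} - Z Z\right) = -3 + \left(\left(Z^{2} + Z^{2}\right) - 7\right) = -3 + \left(2 Z^{2} - 7\right) = -3 + \left(-7 + 2 Z^{2}\right) = -10 + 2 Z^{2}$)
$\left(\left(-6\right) \left(-14\right) + D{\left(\frac{1}{2} \right)}\right) 74 = \left(\left(-6\right) \left(-14\right) - \left(10 - 2 \left(\frac{1}{2}\right)^{2}\right)\right) 74 = \left(84 - \left(10 - \frac{2}{4}\right)\right) 74 = \left(84 + \left(-10 + 2 \cdot \frac{1}{4}\right)\right) 74 = \left(84 + \left(-10 + \frac{1}{2}\right)\right) 74 = \left(84 - \frac{19}{2}\right) 74 = \frac{149}{2} \cdot 74 = 5513$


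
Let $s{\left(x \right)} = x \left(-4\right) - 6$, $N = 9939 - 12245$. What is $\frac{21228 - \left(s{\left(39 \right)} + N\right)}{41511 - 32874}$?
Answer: $\frac{23696}{8637} \approx 2.7435$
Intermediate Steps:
$N = -2306$ ($N = 9939 - 12245 = -2306$)
$s{\left(x \right)} = -6 - 4 x$ ($s{\left(x \right)} = - 4 x - 6 = -6 - 4 x$)
$\frac{21228 - \left(s{\left(39 \right)} + N\right)}{41511 - 32874} = \frac{21228 - \left(\left(-6 - 156\right) - 2306\right)}{41511 - 32874} = \frac{21228 - \left(\left(-6 - 156\right) - 2306\right)}{8637} = \left(21228 - \left(-162 - 2306\right)\right) \frac{1}{8637} = \left(21228 - -2468\right) \frac{1}{8637} = \left(21228 + 2468\right) \frac{1}{8637} = 23696 \cdot \frac{1}{8637} = \frac{23696}{8637}$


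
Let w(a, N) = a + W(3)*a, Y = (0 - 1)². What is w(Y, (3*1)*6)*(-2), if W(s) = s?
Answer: -8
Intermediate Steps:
Y = 1 (Y = (-1)² = 1)
w(a, N) = 4*a (w(a, N) = a + 3*a = 4*a)
w(Y, (3*1)*6)*(-2) = (4*1)*(-2) = 4*(-2) = -8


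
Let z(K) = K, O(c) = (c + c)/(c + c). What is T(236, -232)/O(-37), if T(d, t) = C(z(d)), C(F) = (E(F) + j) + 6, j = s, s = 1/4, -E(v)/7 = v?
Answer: -6583/4 ≈ -1645.8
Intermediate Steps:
O(c) = 1 (O(c) = (2*c)/((2*c)) = (2*c)*(1/(2*c)) = 1)
E(v) = -7*v
s = ¼ ≈ 0.25000
j = ¼ ≈ 0.25000
C(F) = 25/4 - 7*F (C(F) = (-7*F + ¼) + 6 = (¼ - 7*F) + 6 = 25/4 - 7*F)
T(d, t) = 25/4 - 7*d
T(236, -232)/O(-37) = (25/4 - 7*236)/1 = (25/4 - 1652)*1 = -6583/4*1 = -6583/4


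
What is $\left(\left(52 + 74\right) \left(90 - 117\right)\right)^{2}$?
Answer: $11573604$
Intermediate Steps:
$\left(\left(52 + 74\right) \left(90 - 117\right)\right)^{2} = \left(126 \left(-27\right)\right)^{2} = \left(-3402\right)^{2} = 11573604$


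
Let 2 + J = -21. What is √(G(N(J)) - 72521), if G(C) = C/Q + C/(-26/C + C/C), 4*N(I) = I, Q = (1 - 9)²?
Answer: I*√299445620183/2032 ≈ 269.3*I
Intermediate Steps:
Q = 64 (Q = (-8)² = 64)
J = -23 (J = -2 - 21 = -23)
N(I) = I/4
G(C) = C/64 + C/(1 - 26/C) (G(C) = C/64 + C/(-26/C + C/C) = C*(1/64) + C/(-26/C + 1) = C/64 + C/(1 - 26/C))
√(G(N(J)) - 72521) = √(13*((¼)*(-23))*(-2 + 5*((¼)*(-23)))/(64*(-26 + (¼)*(-23))) - 72521) = √((13/64)*(-23/4)*(-2 + 5*(-23/4))/(-26 - 23/4) - 72521) = √((13/64)*(-23/4)*(-2 - 115/4)/(-127/4) - 72521) = √((13/64)*(-23/4)*(-4/127)*(-123/4) - 72521) = √(-36777/32512 - 72521) = √(-2357839529/32512) = I*√299445620183/2032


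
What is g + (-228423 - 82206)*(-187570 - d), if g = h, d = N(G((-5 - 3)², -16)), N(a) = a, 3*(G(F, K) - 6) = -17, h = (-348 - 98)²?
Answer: 58264983989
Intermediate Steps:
h = 198916 (h = (-446)² = 198916)
G(F, K) = ⅓ (G(F, K) = 6 + (⅓)*(-17) = 6 - 17/3 = ⅓)
d = ⅓ ≈ 0.33333
g = 198916
g + (-228423 - 82206)*(-187570 - d) = 198916 + (-228423 - 82206)*(-187570 - 1*⅓) = 198916 - 310629*(-187570 - ⅓) = 198916 - 310629*(-562711/3) = 198916 + 58264785073 = 58264983989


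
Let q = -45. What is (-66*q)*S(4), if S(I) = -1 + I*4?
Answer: 44550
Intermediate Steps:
S(I) = -1 + 4*I
(-66*q)*S(4) = (-66*(-45))*(-1 + 4*4) = 2970*(-1 + 16) = 2970*15 = 44550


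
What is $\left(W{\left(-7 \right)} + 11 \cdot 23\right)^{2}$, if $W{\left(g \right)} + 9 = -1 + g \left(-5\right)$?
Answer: $77284$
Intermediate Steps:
$W{\left(g \right)} = -10 - 5 g$ ($W{\left(g \right)} = -9 + \left(-1 + g \left(-5\right)\right) = -9 - \left(1 + 5 g\right) = -10 - 5 g$)
$\left(W{\left(-7 \right)} + 11 \cdot 23\right)^{2} = \left(\left(-10 - -35\right) + 11 \cdot 23\right)^{2} = \left(\left(-10 + 35\right) + 253\right)^{2} = \left(25 + 253\right)^{2} = 278^{2} = 77284$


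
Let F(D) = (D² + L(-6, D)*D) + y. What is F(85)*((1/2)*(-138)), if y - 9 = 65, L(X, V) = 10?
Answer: -562281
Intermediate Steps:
y = 74 (y = 9 + 65 = 74)
F(D) = 74 + D² + 10*D (F(D) = (D² + 10*D) + 74 = 74 + D² + 10*D)
F(85)*((1/2)*(-138)) = (74 + 85² + 10*85)*((1/2)*(-138)) = (74 + 7225 + 850)*((1*(½))*(-138)) = 8149*((½)*(-138)) = 8149*(-69) = -562281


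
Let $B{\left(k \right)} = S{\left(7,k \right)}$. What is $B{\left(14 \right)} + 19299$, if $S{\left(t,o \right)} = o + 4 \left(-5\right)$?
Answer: $19293$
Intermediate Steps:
$S{\left(t,o \right)} = -20 + o$ ($S{\left(t,o \right)} = o - 20 = -20 + o$)
$B{\left(k \right)} = -20 + k$
$B{\left(14 \right)} + 19299 = \left(-20 + 14\right) + 19299 = -6 + 19299 = 19293$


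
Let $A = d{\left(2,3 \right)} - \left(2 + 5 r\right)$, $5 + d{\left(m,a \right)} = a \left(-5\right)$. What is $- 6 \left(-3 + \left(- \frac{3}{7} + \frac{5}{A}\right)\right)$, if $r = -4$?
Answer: $\frac{249}{7} \approx 35.571$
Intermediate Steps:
$d{\left(m,a \right)} = -5 - 5 a$ ($d{\left(m,a \right)} = -5 + a \left(-5\right) = -5 - 5 a$)
$A = -2$ ($A = \left(-5 - 15\right) - -18 = \left(-5 - 15\right) + \left(20 - 2\right) = -20 + 18 = -2$)
$- 6 \left(-3 + \left(- \frac{3}{7} + \frac{5}{A}\right)\right) = - 6 \left(-3 + \left(- \frac{3}{7} + \frac{5}{-2}\right)\right) = - 6 \left(-3 + \left(\left(-3\right) \frac{1}{7} + 5 \left(- \frac{1}{2}\right)\right)\right) = - 6 \left(-3 - \frac{41}{14}\right) = \left(-6\right) \left(- \frac{83}{14}\right) = \frac{249}{7}$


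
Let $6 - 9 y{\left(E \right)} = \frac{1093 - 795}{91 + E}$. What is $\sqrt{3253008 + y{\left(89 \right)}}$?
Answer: $\frac{\sqrt{26349368710}}{90} \approx 1803.6$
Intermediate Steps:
$y{\left(E \right)} = \frac{2}{3} - \frac{298}{9 \left(91 + E\right)}$ ($y{\left(E \right)} = \frac{2}{3} - \frac{\left(1093 - 795\right) \frac{1}{91 + E}}{9} = \frac{2}{3} - \frac{298 \frac{1}{91 + E}}{9} = \frac{2}{3} - \frac{298}{9 \left(91 + E\right)}$)
$\sqrt{3253008 + y{\left(89 \right)}} = \sqrt{3253008 + \frac{2 \left(124 + 3 \cdot 89\right)}{9 \left(91 + 89\right)}} = \sqrt{3253008 + \frac{2 \left(124 + 267\right)}{9 \cdot 180}} = \sqrt{3253008 + \frac{2}{9} \cdot \frac{1}{180} \cdot 391} = \sqrt{3253008 + \frac{391}{810}} = \sqrt{\frac{2634936871}{810}} = \frac{\sqrt{26349368710}}{90}$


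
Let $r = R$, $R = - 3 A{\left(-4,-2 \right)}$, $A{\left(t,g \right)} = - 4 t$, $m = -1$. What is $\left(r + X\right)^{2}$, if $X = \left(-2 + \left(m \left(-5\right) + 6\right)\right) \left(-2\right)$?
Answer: $4356$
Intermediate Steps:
$X = -18$ ($X = \left(-2 + \left(\left(-1\right) \left(-5\right) + 6\right)\right) \left(-2\right) = \left(-2 + \left(5 + 6\right)\right) \left(-2\right) = \left(-2 + 11\right) \left(-2\right) = 9 \left(-2\right) = -18$)
$R = -48$ ($R = - 3 \left(\left(-4\right) \left(-4\right)\right) = \left(-3\right) 16 = -48$)
$r = -48$
$\left(r + X\right)^{2} = \left(-48 - 18\right)^{2} = \left(-66\right)^{2} = 4356$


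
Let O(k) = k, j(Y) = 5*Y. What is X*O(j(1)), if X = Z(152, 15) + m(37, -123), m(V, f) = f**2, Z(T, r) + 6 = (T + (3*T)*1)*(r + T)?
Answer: 583295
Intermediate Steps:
Z(T, r) = -6 + 4*T*(T + r) (Z(T, r) = -6 + (T + (3*T)*1)*(r + T) = -6 + (T + 3*T)*(T + r) = -6 + (4*T)*(T + r) = -6 + 4*T*(T + r))
X = 116659 (X = (-6 + 4*152**2 + 4*152*15) + (-123)**2 = (-6 + 4*23104 + 9120) + 15129 = (-6 + 92416 + 9120) + 15129 = 101530 + 15129 = 116659)
X*O(j(1)) = 116659*(5*1) = 116659*5 = 583295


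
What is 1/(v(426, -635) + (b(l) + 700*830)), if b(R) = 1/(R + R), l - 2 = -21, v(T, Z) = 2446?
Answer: 38/22170947 ≈ 1.7140e-6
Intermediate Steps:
l = -19 (l = 2 - 21 = -19)
b(R) = 1/(2*R)
1/(v(426, -635) + (b(l) + 700*830)) = 1/(2446 + ((½)/(-19) + 700*830)) = 1/(2446 + ((½)*(-1/19) + 581000)) = 1/(2446 + (-1/38 + 581000)) = 1/(2446 + 22077999/38) = 1/(22170947/38) = 38/22170947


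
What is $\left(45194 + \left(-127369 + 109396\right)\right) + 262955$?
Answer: $290176$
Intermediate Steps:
$\left(45194 + \left(-127369 + 109396\right)\right) + 262955 = \left(45194 - 17973\right) + 262955 = 27221 + 262955 = 290176$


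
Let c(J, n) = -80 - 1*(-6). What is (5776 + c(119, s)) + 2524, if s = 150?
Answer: 8226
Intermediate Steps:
c(J, n) = -74 (c(J, n) = -80 + 6 = -74)
(5776 + c(119, s)) + 2524 = (5776 - 74) + 2524 = 5702 + 2524 = 8226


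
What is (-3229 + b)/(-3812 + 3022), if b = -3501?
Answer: 673/79 ≈ 8.5190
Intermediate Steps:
(-3229 + b)/(-3812 + 3022) = (-3229 - 3501)/(-3812 + 3022) = -6730/(-790) = -6730*(-1/790) = 673/79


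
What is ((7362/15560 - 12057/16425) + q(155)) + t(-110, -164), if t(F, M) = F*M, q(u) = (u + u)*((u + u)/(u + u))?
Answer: 156323262131/8519100 ≈ 18350.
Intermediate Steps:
q(u) = 2*u (q(u) = (2*u)*((2*u)/((2*u))) = (2*u)*((2*u)*(1/(2*u))) = (2*u)*1 = 2*u)
((7362/15560 - 12057/16425) + q(155)) + t(-110, -164) = ((7362/15560 - 12057/16425) + 2*155) - 110*(-164) = ((7362*(1/15560) - 12057*1/16425) + 310) + 18040 = ((3681/7780 - 4019/5475) + 310) + 18040 = (-2222869/8519100 + 310) + 18040 = 2638698131/8519100 + 18040 = 156323262131/8519100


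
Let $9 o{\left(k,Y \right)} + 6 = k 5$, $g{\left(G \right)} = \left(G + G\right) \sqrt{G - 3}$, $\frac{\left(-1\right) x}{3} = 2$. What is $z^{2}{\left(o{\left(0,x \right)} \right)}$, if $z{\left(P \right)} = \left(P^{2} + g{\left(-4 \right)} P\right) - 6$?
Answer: $- \frac{13628}{81} - \frac{1600 i \sqrt{7}}{27} \approx -168.25 - 156.79 i$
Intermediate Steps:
$x = -6$ ($x = \left(-3\right) 2 = -6$)
$g{\left(G \right)} = 2 G \sqrt{-3 + G}$
$o{\left(k,Y \right)} = - \frac{2}{3} + \frac{5 k}{9}$ ($o{\left(k,Y \right)} = - \frac{2}{3} + \frac{k 5}{9} = - \frac{2}{3} + \frac{5 k}{9}$)
$z{\left(P \right)} = -6 + P^{2} - 8 i P \sqrt{7}$ ($z{\left(P \right)} = \left(P^{2} + 2 \left(-4\right) \sqrt{-3 - 4} P\right) - 6 = \left(P^{2} + 2 \left(-4\right) \sqrt{-7} P\right) - 6 = \left(P^{2} + 2 \left(-4\right) i \sqrt{7} P\right) - 6 = \left(P^{2} + - 8 i \sqrt{7} P\right) - 6 = \left(P^{2} - 8 i P \sqrt{7}\right) - 6 = -6 + P^{2} - 8 i P \sqrt{7}$)
$z^{2}{\left(o{\left(0,x \right)} \right)} = \left(-6 + \left(- \frac{2}{3} + \frac{5}{9} \cdot 0\right)^{2} - 8 i \left(- \frac{2}{3} + \frac{5}{9} \cdot 0\right) \sqrt{7}\right)^{2} = \left(-6 + \left(- \frac{2}{3} + 0\right)^{2} - 8 i \left(- \frac{2}{3} + 0\right) \sqrt{7}\right)^{2} = \left(-6 + \left(- \frac{2}{3}\right)^{2} - 8 i \left(- \frac{2}{3}\right) \sqrt{7}\right)^{2} = \left(-6 + \frac{4}{9} + \frac{16 i \sqrt{7}}{3}\right)^{2} = \left(- \frac{50}{9} + \frac{16 i \sqrt{7}}{3}\right)^{2}$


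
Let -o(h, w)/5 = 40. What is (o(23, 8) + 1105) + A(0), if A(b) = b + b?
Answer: 905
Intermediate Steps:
A(b) = 2*b
o(h, w) = -200 (o(h, w) = -5*40 = -200)
(o(23, 8) + 1105) + A(0) = (-200 + 1105) + 2*0 = 905 + 0 = 905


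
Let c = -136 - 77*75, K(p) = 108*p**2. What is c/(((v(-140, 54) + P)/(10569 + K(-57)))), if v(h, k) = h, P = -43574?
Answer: 2136595971/43714 ≈ 48877.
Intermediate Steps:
c = -5911 (c = -136 - 5775 = -5911)
c/(((v(-140, 54) + P)/(10569 + K(-57)))) = -5911*(10569 + 108*(-57)**2)/(-140 - 43574) = -5911/((-43714/(10569 + 108*3249))) = -5911/((-43714/(10569 + 350892))) = -5911/((-43714/361461)) = -5911/((-43714*1/361461)) = -5911/(-43714/361461) = -5911*(-361461/43714) = 2136595971/43714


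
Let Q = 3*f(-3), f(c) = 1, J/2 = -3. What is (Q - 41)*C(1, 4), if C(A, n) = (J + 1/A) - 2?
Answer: 266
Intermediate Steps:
J = -6 (J = 2*(-3) = -6)
C(A, n) = -8 + 1/A (C(A, n) = (-6 + 1/A) - 2 = -8 + 1/A)
Q = 3 (Q = 3*1 = 3)
(Q - 41)*C(1, 4) = (3 - 41)*(-8 + 1/1) = -38*(-8 + 1) = -38*(-7) = 266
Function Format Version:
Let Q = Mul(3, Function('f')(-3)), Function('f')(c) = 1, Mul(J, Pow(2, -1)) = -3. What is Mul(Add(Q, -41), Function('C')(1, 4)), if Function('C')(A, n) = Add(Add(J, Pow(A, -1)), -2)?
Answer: 266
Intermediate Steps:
J = -6 (J = Mul(2, -3) = -6)
Function('C')(A, n) = Add(-8, Pow(A, -1)) (Function('C')(A, n) = Add(Add(-6, Pow(A, -1)), -2) = Add(-8, Pow(A, -1)))
Q = 3 (Q = Mul(3, 1) = 3)
Mul(Add(Q, -41), Function('C')(1, 4)) = Mul(Add(3, -41), Add(-8, Pow(1, -1))) = Mul(-38, Add(-8, 1)) = Mul(-38, -7) = 266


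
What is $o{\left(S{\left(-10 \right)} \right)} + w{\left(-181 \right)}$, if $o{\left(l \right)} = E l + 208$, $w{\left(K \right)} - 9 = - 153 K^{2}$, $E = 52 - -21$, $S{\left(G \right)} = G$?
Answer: $-5012946$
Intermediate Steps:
$E = 73$ ($E = 52 + 21 = 73$)
$w{\left(K \right)} = 9 - 153 K^{2}$
$o{\left(l \right)} = 208 + 73 l$ ($o{\left(l \right)} = 73 l + 208 = 208 + 73 l$)
$o{\left(S{\left(-10 \right)} \right)} + w{\left(-181 \right)} = \left(208 + 73 \left(-10\right)\right) + \left(9 - 153 \left(-181\right)^{2}\right) = \left(208 - 730\right) + \left(9 - 5012433\right) = -522 + \left(9 - 5012433\right) = -522 - 5012424 = -5012946$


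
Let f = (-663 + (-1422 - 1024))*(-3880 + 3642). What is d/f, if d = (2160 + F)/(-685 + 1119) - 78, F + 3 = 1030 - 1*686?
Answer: -31351/321134828 ≈ -9.7626e-5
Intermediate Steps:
F = 341 (F = -3 + (1030 - 1*686) = -3 + (1030 - 686) = -3 + 344 = 341)
d = -31351/434 (d = (2160 + 341)/(-685 + 1119) - 78 = 2501/434 - 78 = -31351/434 ≈ -72.237)
f = 739942 (f = (-663 - 2446)*(-238) = -3109*(-238) = 739942)
d/f = -31351/434/739942 = -31351/434*1/739942 = -31351/321134828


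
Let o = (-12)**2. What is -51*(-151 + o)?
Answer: 357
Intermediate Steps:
o = 144
-51*(-151 + o) = -51*(-151 + 144) = -51*(-7) = 357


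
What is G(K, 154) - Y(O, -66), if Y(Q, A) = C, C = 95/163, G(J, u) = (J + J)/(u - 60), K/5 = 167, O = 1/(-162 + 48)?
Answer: 131640/7661 ≈ 17.183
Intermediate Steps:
O = -1/114 (O = 1/(-114) = -1/114 ≈ -0.0087719)
K = 835 (K = 5*167 = 835)
G(J, u) = 2*J/(-60 + u) (G(J, u) = (2*J)/(-60 + u) = 2*J/(-60 + u))
C = 95/163 (C = 95*(1/163) = 95/163 ≈ 0.58282)
Y(Q, A) = 95/163
G(K, 154) - Y(O, -66) = 2*835/(-60 + 154) - 1*95/163 = 2*835/94 - 95/163 = 2*835*(1/94) - 95/163 = 835/47 - 95/163 = 131640/7661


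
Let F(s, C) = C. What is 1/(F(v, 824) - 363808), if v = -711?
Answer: -1/362984 ≈ -2.7549e-6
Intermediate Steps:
1/(F(v, 824) - 363808) = 1/(824 - 363808) = 1/(-362984) = -1/362984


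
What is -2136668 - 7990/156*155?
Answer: -167279329/78 ≈ -2.1446e+6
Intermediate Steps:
-2136668 - 7990/156*155 = -2136668 - 94*85/156*155 = -2136668 - 3995/78*155 = -2136668 - 619225/78 = -167279329/78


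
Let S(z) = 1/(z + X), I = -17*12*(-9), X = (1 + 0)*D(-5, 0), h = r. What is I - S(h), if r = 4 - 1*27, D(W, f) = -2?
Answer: 45901/25 ≈ 1836.0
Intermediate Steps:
r = -23 (r = 4 - 27 = -23)
h = -23
X = -2 (X = (1 + 0)*(-2) = 1*(-2) = -2)
I = 1836 (I = -204*(-9) = 1836)
S(z) = 1/(-2 + z) (S(z) = 1/(z - 2) = 1/(-2 + z))
I - S(h) = 1836 - 1/(-2 - 23) = 1836 - 1/(-25) = 1836 - 1*(-1/25) = 1836 + 1/25 = 45901/25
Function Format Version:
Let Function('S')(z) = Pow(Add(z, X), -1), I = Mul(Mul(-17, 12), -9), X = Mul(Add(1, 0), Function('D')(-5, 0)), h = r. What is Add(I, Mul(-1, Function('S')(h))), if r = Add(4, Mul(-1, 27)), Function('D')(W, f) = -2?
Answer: Rational(45901, 25) ≈ 1836.0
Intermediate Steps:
r = -23 (r = Add(4, -27) = -23)
h = -23
X = -2 (X = Mul(Add(1, 0), -2) = Mul(1, -2) = -2)
I = 1836 (I = Mul(-204, -9) = 1836)
Function('S')(z) = Pow(Add(-2, z), -1) (Function('S')(z) = Pow(Add(z, -2), -1) = Pow(Add(-2, z), -1))
Add(I, Mul(-1, Function('S')(h))) = Add(1836, Mul(-1, Pow(Add(-2, -23), -1))) = Add(1836, Mul(-1, Pow(-25, -1))) = Add(1836, Mul(-1, Rational(-1, 25))) = Add(1836, Rational(1, 25)) = Rational(45901, 25)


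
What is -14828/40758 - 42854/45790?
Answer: -606404363/466577205 ≈ -1.2997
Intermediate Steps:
-14828/40758 - 42854/45790 = -14828*1/40758 - 42854*1/45790 = -7414/20379 - 21427/22895 = -606404363/466577205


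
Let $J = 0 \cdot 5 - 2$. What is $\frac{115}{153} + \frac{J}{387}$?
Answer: $\frac{1637}{2193} \approx 0.74647$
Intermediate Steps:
$J = -2$ ($J = 0 - 2 = -2$)
$\frac{115}{153} + \frac{J}{387} = \frac{115}{153} - \frac{2}{387} = \frac{1637}{2193}$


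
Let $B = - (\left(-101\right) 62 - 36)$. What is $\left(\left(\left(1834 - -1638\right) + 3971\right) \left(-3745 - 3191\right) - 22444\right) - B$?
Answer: $-51653390$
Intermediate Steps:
$B = 6298$ ($B = - (-6262 - 36) = \left(-1\right) \left(-6298\right) = 6298$)
$\left(\left(\left(1834 - -1638\right) + 3971\right) \left(-3745 - 3191\right) - 22444\right) - B = \left(\left(\left(1834 - -1638\right) + 3971\right) \left(-3745 - 3191\right) - 22444\right) - 6298 = \left(\left(\left(1834 + 1638\right) + 3971\right) \left(-6936\right) - 22444\right) - 6298 = \left(\left(3472 + 3971\right) \left(-6936\right) - 22444\right) - 6298 = \left(7443 \left(-6936\right) - 22444\right) - 6298 = \left(-51624648 - 22444\right) - 6298 = -51647092 - 6298 = -51653390$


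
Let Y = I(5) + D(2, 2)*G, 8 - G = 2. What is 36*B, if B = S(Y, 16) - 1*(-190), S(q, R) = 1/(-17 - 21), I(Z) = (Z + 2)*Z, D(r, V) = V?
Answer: 129942/19 ≈ 6839.1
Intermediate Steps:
G = 6 (G = 8 - 1*2 = 8 - 2 = 6)
I(Z) = Z*(2 + Z) (I(Z) = (2 + Z)*Z = Z*(2 + Z))
Y = 47 (Y = 5*(2 + 5) + 2*6 = 5*7 + 12 = 35 + 12 = 47)
S(q, R) = -1/38 (S(q, R) = 1/(-38) = -1/38)
B = 7219/38 (B = -1/38 - 1*(-190) = -1/38 + 190 = 7219/38 ≈ 189.97)
36*B = 36*(7219/38) = 129942/19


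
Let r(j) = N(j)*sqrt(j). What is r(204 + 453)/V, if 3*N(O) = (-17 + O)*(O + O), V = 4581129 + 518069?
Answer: 420480*sqrt(73)/2549599 ≈ 1.4091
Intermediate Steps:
V = 5099198
N(O) = 2*O*(-17 + O)/3 (N(O) = ((-17 + O)*(O + O))/3 = ((-17 + O)*(2*O))/3 = (2*O*(-17 + O))/3 = 2*O*(-17 + O)/3)
r(j) = 2*j**(3/2)*(-17 + j)/3 (r(j) = (2*j*(-17 + j)/3)*sqrt(j) = 2*j**(3/2)*(-17 + j)/3)
r(204 + 453)/V = (2*(204 + 453)**(3/2)*(-17 + (204 + 453))/3)/5099198 = (2*657**(3/2)*(-17 + 657)/3)*(1/5099198) = ((2/3)*(1971*sqrt(73))*640)*(1/5099198) = (840960*sqrt(73))*(1/5099198) = 420480*sqrt(73)/2549599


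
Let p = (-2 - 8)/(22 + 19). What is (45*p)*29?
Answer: -13050/41 ≈ -318.29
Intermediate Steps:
p = -10/41 ≈ -0.24390
(45*p)*29 = (45*(-10/41))*29 = -450/41*29 = -13050/41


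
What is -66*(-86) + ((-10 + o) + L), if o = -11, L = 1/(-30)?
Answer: 169649/30 ≈ 5655.0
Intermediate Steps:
L = -1/30 ≈ -0.033333
-66*(-86) + ((-10 + o) + L) = -66*(-86) + ((-10 - 11) - 1/30) = 5676 + (-21 - 1/30) = 5676 - 631/30 = 169649/30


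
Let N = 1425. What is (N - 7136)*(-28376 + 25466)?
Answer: 16619010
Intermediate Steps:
(N - 7136)*(-28376 + 25466) = (1425 - 7136)*(-28376 + 25466) = -5711*(-2910) = 16619010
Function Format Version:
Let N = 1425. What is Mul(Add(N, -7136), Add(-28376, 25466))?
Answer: 16619010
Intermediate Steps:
Mul(Add(N, -7136), Add(-28376, 25466)) = Mul(Add(1425, -7136), Add(-28376, 25466)) = Mul(-5711, -2910) = 16619010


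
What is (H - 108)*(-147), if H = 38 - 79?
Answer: 21903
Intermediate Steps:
H = -41
(H - 108)*(-147) = (-41 - 108)*(-147) = -149*(-147) = 21903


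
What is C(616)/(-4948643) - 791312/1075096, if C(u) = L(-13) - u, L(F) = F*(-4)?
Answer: -25758646286/35001751939 ≈ -0.73592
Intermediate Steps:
L(F) = -4*F
C(u) = 52 - u (C(u) = -4*(-13) - u = 52 - u)
C(616)/(-4948643) - 791312/1075096 = (52 - 1*616)/(-4948643) - 791312/1075096 = (52 - 616)*(-1/4948643) - 791312*1/1075096 = -564*(-1/4948643) - 5206/7073 = 564/4948643 - 5206/7073 = -25758646286/35001751939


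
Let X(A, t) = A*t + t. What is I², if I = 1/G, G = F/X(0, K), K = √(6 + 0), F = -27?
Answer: 2/243 ≈ 0.0082304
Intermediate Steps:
K = √6 ≈ 2.4495
X(A, t) = t + A*t
G = -9*√6/2 (G = -27*√6/(6*(1 + 0)) = -27*√6/6 = -9*√6/2 ≈ -11.023)
I = -√6/27 (I = 1/(-9*√6/2) = -√6/27 ≈ -0.090722)
I² = (-√6/27)² = 2/243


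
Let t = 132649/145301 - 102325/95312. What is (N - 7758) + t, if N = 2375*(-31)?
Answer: -1127069606528633/13848928912 ≈ -81383.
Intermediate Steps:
t = -2224883337/13848928912 (t = 132649*(1/145301) - 102325*1/95312 = 132649/145301 - 102325/95312 = -2224883337/13848928912 ≈ -0.16065)
N = -73625
(N - 7758) + t = (-73625 - 7758) - 2224883337/13848928912 = -81383 - 2224883337/13848928912 = -1127069606528633/13848928912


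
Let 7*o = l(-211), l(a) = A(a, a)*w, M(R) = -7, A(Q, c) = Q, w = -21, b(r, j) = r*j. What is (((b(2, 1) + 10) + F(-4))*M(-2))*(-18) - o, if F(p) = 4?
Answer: 1383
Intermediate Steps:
b(r, j) = j*r
l(a) = -21*a (l(a) = a*(-21) = -21*a)
o = 633 (o = (-21*(-211))/7 = (1/7)*4431 = 633)
(((b(2, 1) + 10) + F(-4))*M(-2))*(-18) - o = (((1*2 + 10) + 4)*(-7))*(-18) - 1*633 = (((2 + 10) + 4)*(-7))*(-18) - 633 = ((12 + 4)*(-7))*(-18) - 633 = (16*(-7))*(-18) - 633 = -112*(-18) - 633 = 2016 - 633 = 1383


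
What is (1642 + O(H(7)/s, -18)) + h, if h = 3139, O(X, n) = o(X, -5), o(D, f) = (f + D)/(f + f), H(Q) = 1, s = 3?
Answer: 71722/15 ≈ 4781.5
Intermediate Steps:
o(D, f) = (D + f)/(2*f) (o(D, f) = (D + f)/((2*f)) = (D + f)*(1/(2*f)) = (D + f)/(2*f))
O(X, n) = ½ - X/10 (O(X, n) = (½)*(X - 5)/(-5) = (½)*(-⅕)*(-5 + X) = ½ - X/10)
(1642 + O(H(7)/s, -18)) + h = (1642 + (½ - 1/(10*3))) + 3139 = (1642 + (½ - ⅒*⅓)) + 3139 = (1642 + (½ - 1/30)) + 3139 = (1642 + 7/15) + 3139 = 24637/15 + 3139 = 71722/15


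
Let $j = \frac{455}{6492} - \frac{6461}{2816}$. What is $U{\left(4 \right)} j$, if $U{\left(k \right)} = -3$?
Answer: $\frac{10165883}{1523456} \approx 6.6729$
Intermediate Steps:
$j = - \frac{10165883}{4570368}$ ($j = 455 \cdot \frac{1}{6492} - \frac{6461}{2816} = \frac{455}{6492} - \frac{6461}{2816} = - \frac{10165883}{4570368} \approx -2.2243$)
$U{\left(4 \right)} j = \left(-3\right) \left(- \frac{10165883}{4570368}\right) = \frac{10165883}{1523456}$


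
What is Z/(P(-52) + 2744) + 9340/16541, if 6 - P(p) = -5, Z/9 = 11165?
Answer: 11640373/314279 ≈ 37.038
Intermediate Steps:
Z = 100485 (Z = 9*11165 = 100485)
P(p) = 11 (P(p) = 6 - 1*(-5) = 6 + 5 = 11)
Z/(P(-52) + 2744) + 9340/16541 = 100485/(11 + 2744) + 9340/16541 = 100485/2755 + 9340*(1/16541) = 100485*(1/2755) + 9340/16541 = 693/19 + 9340/16541 = 11640373/314279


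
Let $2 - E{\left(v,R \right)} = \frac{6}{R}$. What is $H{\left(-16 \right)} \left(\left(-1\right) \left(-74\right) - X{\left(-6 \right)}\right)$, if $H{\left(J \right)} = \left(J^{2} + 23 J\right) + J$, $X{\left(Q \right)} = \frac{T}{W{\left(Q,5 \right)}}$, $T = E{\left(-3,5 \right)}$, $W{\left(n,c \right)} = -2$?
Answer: $- \frac{47616}{5} \approx -9523.2$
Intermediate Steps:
$E{\left(v,R \right)} = 2 - \frac{6}{R}$
$T = \frac{4}{5}$ ($T = 2 - \frac{6}{5} = \frac{4}{5} \approx 0.8$)
$X{\left(Q \right)} = - \frac{2}{5}$ ($X{\left(Q \right)} = \frac{4}{5 \left(-2\right)} = \frac{4}{5} \left(- \frac{1}{2}\right) = - \frac{2}{5}$)
$H{\left(J \right)} = J^{2} + 24 J$
$H{\left(-16 \right)} \left(\left(-1\right) \left(-74\right) - X{\left(-6 \right)}\right) = - 16 \left(24 - 16\right) \left(\left(-1\right) \left(-74\right) - - \frac{2}{5}\right) = \left(-16\right) 8 \left(74 + \frac{2}{5}\right) = \left(-128\right) \frac{372}{5} = - \frac{47616}{5}$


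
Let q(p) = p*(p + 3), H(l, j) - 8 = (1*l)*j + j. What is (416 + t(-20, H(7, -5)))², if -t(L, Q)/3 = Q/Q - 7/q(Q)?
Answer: 146907391225/861184 ≈ 1.7059e+5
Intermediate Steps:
H(l, j) = 8 + j + j*l (H(l, j) = 8 + ((1*l)*j + j) = 8 + (l*j + j) = 8 + (j*l + j) = 8 + (j + j*l) = 8 + j + j*l)
q(p) = p*(3 + p)
t(L, Q) = -3 + 21/(Q*(3 + Q)) (t(L, Q) = -3*(Q/Q - 7*1/(Q*(3 + Q))) = -3*(1 - 7/(Q*(3 + Q))) = -3 + 21/(Q*(3 + Q)))
(416 + t(-20, H(7, -5)))² = (416 + (-3 + 21/((8 - 5 - 5*7)*(3 + (8 - 5 - 5*7)))))² = (416 + (-3 + 21/((8 - 5 - 35)*(3 + (8 - 5 - 35)))))² = (416 + (-3 + 21/(-32*(3 - 32))))² = (416 + (-3 + 21*(-1/32)/(-29)))² = (416 + (-3 + 21*(-1/32)*(-1/29)))² = (416 + (-3 + 21/928))² = (416 - 2763/928)² = (383285/928)² = 146907391225/861184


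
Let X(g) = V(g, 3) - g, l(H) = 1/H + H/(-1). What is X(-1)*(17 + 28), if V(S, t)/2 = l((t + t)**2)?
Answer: -6385/2 ≈ -3192.5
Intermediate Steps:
l(H) = 1/H - H (l(H) = 1/H + H*(-1) = 1/H - H)
V(S, t) = 1/(2*t**2) - 8*t**2 (V(S, t) = 2*(1/((t + t)**2) - (t + t)**2) = 2*(1/((2*t)**2) - (2*t)**2) = 2*(1/(4*t**2) - 4*t**2) = 2*(-4*t**2 + 1/(4*t**2)) = 1/(2*t**2) - 8*t**2)
X(g) = -1295/18 - g (X(g) = (1/2)*(1 - 16*3**4)/3**2 - g = (1/2)*(1/9)*(1 - 16*81) - g = (1/2)*(1/9)*(1 - 1296) - g = (1/2)*(1/9)*(-1295) - g = -1295/18 - g)
X(-1)*(17 + 28) = (-1295/18 - 1*(-1))*(17 + 28) = (-1295/18 + 1)*45 = -1277/18*45 = -6385/2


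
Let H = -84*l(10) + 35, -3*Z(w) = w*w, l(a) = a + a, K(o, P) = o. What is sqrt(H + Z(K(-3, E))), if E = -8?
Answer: 4*I*sqrt(103) ≈ 40.596*I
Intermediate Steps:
l(a) = 2*a
Z(w) = -w**2/3 (Z(w) = -w*w/3 = -w**2/3)
H = -1645 (H = -168*10 + 35 = -84*20 + 35 = -1680 + 35 = -1645)
sqrt(H + Z(K(-3, E))) = sqrt(-1645 - 1/3*(-3)**2) = sqrt(-1645 - 1/3*9) = sqrt(-1645 - 3) = sqrt(-1648) = 4*I*sqrt(103)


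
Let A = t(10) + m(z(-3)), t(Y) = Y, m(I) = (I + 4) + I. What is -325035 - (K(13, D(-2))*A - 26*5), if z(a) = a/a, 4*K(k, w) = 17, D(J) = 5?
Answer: -324973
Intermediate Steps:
K(k, w) = 17/4 (K(k, w) = (¼)*17 = 17/4)
z(a) = 1
m(I) = 4 + 2*I (m(I) = (4 + I) + I = 4 + 2*I)
A = 16 (A = 10 + (4 + 2*1) = 10 + (4 + 2) = 10 + 6 = 16)
-325035 - (K(13, D(-2))*A - 26*5) = -325035 - ((17/4)*16 - 26*5) = -325035 - (68 - 130) = -325035 - 1*(-62) = -325035 + 62 = -324973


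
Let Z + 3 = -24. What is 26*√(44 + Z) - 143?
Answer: -143 + 26*√17 ≈ -35.799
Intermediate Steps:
Z = -27 (Z = -3 - 24 = -27)
26*√(44 + Z) - 143 = 26*√(44 - 27) - 143 = 26*√17 - 143 = -143 + 26*√17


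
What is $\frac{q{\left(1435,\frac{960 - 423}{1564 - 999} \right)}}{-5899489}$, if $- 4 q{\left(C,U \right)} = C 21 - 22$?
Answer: $\frac{30113}{23597956} \approx 0.0012761$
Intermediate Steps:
$q{\left(C,U \right)} = \frac{11}{2} - \frac{21 C}{4}$ ($q{\left(C,U \right)} = - \frac{C 21 - 22}{4} = - \frac{21 C - 22}{4} = - \frac{-22 + 21 C}{4} = \frac{11}{2} - \frac{21 C}{4}$)
$\frac{q{\left(1435,\frac{960 - 423}{1564 - 999} \right)}}{-5899489} = \frac{\frac{11}{2} - \frac{30135}{4}}{-5899489} = \left(\frac{11}{2} - \frac{30135}{4}\right) \left(- \frac{1}{5899489}\right) = \left(- \frac{30113}{4}\right) \left(- \frac{1}{5899489}\right) = \frac{30113}{23597956}$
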